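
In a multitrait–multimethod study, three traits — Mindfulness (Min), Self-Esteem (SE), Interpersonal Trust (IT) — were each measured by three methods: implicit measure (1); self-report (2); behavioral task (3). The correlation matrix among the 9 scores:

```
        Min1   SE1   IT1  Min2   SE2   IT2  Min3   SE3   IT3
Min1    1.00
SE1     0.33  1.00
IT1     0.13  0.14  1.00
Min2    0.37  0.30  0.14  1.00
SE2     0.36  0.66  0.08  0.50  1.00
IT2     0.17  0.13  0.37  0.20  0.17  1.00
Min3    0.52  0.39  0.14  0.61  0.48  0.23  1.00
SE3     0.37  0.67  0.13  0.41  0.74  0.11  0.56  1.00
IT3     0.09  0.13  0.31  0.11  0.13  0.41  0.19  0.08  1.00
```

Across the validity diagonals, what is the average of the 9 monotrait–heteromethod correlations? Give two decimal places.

0.52

Convergent values: 0.37, 0.52, 0.61, 0.66, 0.67, 0.74, 0.37, 0.31, 0.41; mean = 4.66/9 = 0.52.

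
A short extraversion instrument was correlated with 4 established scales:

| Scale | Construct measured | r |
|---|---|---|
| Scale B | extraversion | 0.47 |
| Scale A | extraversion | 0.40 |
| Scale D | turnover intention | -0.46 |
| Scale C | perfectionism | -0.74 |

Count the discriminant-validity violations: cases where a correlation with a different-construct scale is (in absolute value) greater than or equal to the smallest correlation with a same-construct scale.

Convergent (same construct = extraversion): Scale B, Scale A.
Smallest convergent = 0.40. Discriminant |r|: 0.46, 0.74; count ≥ 0.40 → 2.

2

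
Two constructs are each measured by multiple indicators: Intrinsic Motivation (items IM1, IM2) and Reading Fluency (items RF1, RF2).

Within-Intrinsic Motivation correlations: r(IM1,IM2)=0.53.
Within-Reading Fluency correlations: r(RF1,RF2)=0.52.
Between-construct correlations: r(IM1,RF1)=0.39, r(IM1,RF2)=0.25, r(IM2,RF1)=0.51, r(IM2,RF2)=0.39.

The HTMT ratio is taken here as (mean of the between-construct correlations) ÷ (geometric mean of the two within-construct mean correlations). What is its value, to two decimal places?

Mean between = 1.54/4 = 0.3850.
Mean within-IM = 0.53/1 = 0.5300; mean within-RF = 0.52/1 = 0.5200.
Geometric mean = √(0.5300 × 0.5200) = 0.5250.
HTMT = 0.3850 / 0.5250 = 0.73.

0.73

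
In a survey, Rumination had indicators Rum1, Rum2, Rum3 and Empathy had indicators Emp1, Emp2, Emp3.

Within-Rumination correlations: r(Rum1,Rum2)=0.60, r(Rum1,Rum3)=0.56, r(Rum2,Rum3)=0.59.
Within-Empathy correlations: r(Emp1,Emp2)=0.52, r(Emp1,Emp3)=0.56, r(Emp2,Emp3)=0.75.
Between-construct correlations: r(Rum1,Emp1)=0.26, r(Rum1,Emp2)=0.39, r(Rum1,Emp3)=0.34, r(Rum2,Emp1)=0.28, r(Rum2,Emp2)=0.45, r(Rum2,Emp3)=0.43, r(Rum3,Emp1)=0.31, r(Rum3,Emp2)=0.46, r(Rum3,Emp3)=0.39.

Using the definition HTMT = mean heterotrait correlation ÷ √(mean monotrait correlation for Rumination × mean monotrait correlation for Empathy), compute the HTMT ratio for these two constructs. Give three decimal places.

0.617

Between-construct mean = 3.31/9 = 0.3678.
Mean within-Rum = 1.75/3 = 0.5833; mean within-Emp = 1.83/3 = 0.6100.
Geometric mean = √(0.5833 × 0.6100) = 0.5965.
HTMT = 0.3678 / 0.5965 = 0.617.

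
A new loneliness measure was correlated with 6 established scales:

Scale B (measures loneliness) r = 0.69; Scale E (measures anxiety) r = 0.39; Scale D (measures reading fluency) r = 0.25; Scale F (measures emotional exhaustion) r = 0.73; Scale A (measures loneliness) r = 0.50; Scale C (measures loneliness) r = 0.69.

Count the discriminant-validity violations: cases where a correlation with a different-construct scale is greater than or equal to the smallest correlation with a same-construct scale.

Convergent (same construct = loneliness): Scale B, Scale A, Scale C.
Smallest convergent = 0.50. Discriminant values: 0.39, 0.25, 0.73; count ≥ 0.50 → 1.

1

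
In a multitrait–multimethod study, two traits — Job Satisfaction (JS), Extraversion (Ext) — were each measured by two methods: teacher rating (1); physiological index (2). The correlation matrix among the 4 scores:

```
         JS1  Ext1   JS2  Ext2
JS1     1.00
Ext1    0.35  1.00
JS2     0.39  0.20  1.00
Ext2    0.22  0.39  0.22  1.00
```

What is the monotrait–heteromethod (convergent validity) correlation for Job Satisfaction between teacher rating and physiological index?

Same trait (JS), different methods: r(JS1, JS2) = 0.39.

0.39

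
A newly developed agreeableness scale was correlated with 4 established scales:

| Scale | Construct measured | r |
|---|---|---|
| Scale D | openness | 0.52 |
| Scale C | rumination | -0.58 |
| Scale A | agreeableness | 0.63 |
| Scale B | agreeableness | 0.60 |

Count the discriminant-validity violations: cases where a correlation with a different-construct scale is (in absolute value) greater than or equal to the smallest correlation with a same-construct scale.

Convergent (same construct = agreeableness): Scale A, Scale B.
Smallest convergent = 0.60. Discriminant |r|: 0.52, 0.58; count ≥ 0.60 → 0.

0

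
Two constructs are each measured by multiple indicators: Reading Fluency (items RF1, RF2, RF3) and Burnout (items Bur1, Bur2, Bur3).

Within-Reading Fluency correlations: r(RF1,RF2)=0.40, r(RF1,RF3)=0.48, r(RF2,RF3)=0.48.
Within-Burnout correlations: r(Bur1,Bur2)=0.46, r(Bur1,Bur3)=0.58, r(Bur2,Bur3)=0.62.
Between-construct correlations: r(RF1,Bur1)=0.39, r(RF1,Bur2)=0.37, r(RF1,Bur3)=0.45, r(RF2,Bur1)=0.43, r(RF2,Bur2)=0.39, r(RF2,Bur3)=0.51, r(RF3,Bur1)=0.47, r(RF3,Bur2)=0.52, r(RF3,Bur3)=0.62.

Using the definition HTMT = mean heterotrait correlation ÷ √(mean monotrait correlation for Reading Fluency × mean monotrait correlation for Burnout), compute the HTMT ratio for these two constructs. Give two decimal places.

Mean between = 4.15/9 = 0.4611.
Mean within-RF = 1.36/3 = 0.4533; mean within-Bur = 1.66/3 = 0.5533.
Geometric mean = √(0.4533 × 0.5533) = 0.5008.
HTMT = 0.4611 / 0.5008 = 0.92.

0.92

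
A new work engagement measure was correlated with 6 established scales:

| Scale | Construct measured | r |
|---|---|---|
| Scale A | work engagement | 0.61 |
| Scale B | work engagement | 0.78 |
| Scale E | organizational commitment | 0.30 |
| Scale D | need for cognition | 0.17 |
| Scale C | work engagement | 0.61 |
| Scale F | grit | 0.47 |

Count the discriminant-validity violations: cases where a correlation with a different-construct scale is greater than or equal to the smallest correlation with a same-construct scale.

0

Convergent (same construct = work engagement): Scale A, Scale B, Scale C.
Smallest convergent = 0.61. Discriminant values: 0.30, 0.17, 0.47; count ≥ 0.61 → 0.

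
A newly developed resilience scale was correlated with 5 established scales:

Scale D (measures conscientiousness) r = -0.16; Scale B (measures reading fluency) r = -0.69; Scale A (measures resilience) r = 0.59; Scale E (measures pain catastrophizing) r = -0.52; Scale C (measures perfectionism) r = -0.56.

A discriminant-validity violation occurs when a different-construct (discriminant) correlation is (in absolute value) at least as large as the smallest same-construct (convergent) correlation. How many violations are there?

1

Convergent (same construct = resilience): Scale A.
Smallest convergent = 0.59. Discriminant |r|: 0.16, 0.69, 0.52, 0.56; count ≥ 0.59 → 1.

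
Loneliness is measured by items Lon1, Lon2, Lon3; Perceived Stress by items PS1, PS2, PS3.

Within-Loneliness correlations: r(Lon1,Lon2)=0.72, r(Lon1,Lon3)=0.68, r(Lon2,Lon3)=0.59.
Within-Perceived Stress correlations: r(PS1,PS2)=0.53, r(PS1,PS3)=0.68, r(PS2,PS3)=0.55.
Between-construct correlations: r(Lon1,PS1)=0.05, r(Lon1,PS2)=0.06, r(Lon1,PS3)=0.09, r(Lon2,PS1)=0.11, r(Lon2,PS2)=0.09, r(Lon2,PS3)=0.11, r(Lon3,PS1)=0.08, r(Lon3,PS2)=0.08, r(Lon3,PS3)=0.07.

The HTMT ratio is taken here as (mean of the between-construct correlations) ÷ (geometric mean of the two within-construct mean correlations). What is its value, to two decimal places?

0.13

Between-construct mean = 0.74/9 = 0.0822.
Mean within-Lon = 1.99/3 = 0.6633; mean within-PS = 1.76/3 = 0.5867.
Geometric mean = √(0.6633 × 0.5867) = 0.6238.
HTMT = 0.0822 / 0.6238 = 0.13.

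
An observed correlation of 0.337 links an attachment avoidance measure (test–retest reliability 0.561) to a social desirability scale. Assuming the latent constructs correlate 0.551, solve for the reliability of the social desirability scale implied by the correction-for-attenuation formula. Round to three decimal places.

0.667

r_true = r_obs / √(r_xx · r_yy) ⇒ 0.551 = 0.337 / √(0.561 · r_yy).
√(0.561 · r_yy) = 0.337 / 0.551 = 0.6116; 0.561 · r_yy = 0.3741; r_yy = 0.3741 / 0.561 ≈ 0.667.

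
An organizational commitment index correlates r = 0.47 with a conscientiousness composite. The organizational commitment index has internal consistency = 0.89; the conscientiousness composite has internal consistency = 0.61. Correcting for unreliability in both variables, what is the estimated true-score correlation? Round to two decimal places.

r_true = r_obs / √(r_xx · r_yy) = 0.47 / √(0.89 × 0.61) = 0.47 / √0.5429 = 0.47 / 0.7368 ≈ 0.64.

0.64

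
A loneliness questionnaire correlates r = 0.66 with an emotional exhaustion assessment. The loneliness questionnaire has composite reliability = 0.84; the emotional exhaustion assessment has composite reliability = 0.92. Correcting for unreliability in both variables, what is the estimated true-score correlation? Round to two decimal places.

0.75

r_true = r_obs / √(r_xx · r_yy) = 0.66 / √(0.84 × 0.92) = 0.66 / √0.7728 = 0.66 / 0.8791 ≈ 0.75.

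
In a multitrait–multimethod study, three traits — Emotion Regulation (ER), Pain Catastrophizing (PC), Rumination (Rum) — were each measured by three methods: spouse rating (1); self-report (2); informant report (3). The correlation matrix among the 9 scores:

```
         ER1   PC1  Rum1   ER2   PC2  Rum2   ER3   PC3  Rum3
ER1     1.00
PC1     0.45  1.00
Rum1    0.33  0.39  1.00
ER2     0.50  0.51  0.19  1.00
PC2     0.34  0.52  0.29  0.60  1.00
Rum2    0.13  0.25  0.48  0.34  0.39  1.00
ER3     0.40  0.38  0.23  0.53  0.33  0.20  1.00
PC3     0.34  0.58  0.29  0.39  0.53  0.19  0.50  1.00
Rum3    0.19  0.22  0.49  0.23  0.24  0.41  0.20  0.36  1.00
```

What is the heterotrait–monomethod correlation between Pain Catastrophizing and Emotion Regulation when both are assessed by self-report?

Different traits, same method: r(PC2, ER2) = 0.60.

0.60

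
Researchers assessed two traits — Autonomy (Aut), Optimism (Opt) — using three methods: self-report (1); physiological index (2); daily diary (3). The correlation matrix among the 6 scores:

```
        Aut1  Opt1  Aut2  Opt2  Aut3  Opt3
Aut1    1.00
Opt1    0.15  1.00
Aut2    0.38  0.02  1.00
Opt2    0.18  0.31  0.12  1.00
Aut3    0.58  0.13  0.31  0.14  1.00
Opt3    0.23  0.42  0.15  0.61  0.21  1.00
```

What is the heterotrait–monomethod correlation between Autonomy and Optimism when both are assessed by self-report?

0.15

Different traits, same method: r(Aut1, Opt1) = 0.15.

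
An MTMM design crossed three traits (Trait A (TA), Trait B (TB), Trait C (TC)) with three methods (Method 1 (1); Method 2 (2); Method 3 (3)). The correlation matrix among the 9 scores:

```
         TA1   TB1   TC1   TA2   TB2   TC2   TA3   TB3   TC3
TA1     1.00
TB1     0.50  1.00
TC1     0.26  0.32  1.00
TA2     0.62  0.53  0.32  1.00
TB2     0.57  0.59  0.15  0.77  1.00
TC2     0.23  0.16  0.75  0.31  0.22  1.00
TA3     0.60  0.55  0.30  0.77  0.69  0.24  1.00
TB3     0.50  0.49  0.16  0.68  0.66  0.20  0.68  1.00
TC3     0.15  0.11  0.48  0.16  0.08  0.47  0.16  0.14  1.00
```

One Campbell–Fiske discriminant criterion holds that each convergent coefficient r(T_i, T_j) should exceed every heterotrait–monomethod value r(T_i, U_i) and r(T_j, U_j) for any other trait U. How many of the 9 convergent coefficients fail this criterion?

6

Checking each validity diagonal entry against its comparison values:
TA (methods 1·2): 0.62 vs {0.50, 0.77, 0.26, 0.31} → fail.
TA (methods 1·3): 0.60 vs {0.50, 0.68, 0.26, 0.16} → fail.
TA (methods 2·3): 0.77 vs {0.77, 0.68, 0.31, 0.16} → fail.
TB (methods 1·2): 0.59 vs {0.50, 0.77, 0.32, 0.22} → fail.
TB (methods 1·3): 0.49 vs {0.50, 0.68, 0.32, 0.14} → fail.
TB (methods 2·3): 0.66 vs {0.77, 0.68, 0.22, 0.14} → fail.
TC (methods 1·2): 0.75 vs {0.26, 0.31, 0.32, 0.22} → pass.
TC (methods 1·3): 0.48 vs {0.26, 0.16, 0.32, 0.14} → pass.
TC (methods 2·3): 0.47 vs {0.31, 0.16, 0.22, 0.14} → pass.
6 of 9 fail.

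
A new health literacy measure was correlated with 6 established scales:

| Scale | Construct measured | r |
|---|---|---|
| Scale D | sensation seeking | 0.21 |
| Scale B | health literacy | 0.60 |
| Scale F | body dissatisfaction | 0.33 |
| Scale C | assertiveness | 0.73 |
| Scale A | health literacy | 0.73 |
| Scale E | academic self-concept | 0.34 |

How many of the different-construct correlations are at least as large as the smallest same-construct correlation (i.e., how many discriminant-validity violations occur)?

Convergent (same construct = health literacy): Scale B, Scale A.
Smallest convergent = 0.60. Discriminant values: 0.21, 0.33, 0.73, 0.34; count ≥ 0.60 → 1.

1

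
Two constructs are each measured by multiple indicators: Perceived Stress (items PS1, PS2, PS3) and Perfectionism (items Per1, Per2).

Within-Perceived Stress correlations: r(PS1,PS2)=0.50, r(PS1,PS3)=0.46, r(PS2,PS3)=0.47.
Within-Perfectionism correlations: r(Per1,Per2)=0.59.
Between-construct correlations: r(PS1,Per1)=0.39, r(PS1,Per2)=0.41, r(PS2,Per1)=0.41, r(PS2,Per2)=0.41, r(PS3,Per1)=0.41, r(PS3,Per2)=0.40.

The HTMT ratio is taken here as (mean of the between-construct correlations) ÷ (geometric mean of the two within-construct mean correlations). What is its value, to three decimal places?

0.764

Between-construct mean = 2.43/6 = 0.4050.
Mean within-PS = 1.43/3 = 0.4767; mean within-Per = 0.59/1 = 0.5900.
Geometric mean = √(0.4767 × 0.5900) = 0.5303.
HTMT = 0.4050 / 0.5303 = 0.764.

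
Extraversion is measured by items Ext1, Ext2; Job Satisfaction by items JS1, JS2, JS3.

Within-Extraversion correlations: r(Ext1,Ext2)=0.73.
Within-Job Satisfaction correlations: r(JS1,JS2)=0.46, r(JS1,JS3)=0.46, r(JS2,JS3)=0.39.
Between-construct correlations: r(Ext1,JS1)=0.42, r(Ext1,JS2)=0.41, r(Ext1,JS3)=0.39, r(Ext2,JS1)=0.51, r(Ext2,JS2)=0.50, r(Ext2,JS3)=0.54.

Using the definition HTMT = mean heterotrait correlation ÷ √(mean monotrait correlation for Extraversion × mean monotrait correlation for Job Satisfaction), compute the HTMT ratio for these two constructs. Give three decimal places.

Mean between = 2.77/6 = 0.4617.
Mean within-Ext = 0.73/1 = 0.7300; mean within-JS = 1.31/3 = 0.4367.
Geometric mean = √(0.7300 × 0.4367) = 0.5646.
HTMT = 0.4617 / 0.5646 = 0.818.

0.818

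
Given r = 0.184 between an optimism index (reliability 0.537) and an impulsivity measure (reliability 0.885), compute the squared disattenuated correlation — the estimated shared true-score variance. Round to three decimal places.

0.071

Disattenuated r = 0.184 / √(0.537 × 0.885) = 0.184 / 0.6894 = 0.2669.
Shared true-score variance = 0.2669² = 0.0712 ≈ 0.071.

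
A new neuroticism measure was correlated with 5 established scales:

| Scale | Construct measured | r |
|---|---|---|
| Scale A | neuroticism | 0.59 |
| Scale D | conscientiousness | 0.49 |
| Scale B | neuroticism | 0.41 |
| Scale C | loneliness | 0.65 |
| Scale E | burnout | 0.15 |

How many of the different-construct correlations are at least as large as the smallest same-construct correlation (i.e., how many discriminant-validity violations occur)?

2

Convergent (same construct = neuroticism): Scale A, Scale B.
Smallest convergent = 0.41. Discriminant values: 0.49, 0.65, 0.15; count ≥ 0.41 → 2.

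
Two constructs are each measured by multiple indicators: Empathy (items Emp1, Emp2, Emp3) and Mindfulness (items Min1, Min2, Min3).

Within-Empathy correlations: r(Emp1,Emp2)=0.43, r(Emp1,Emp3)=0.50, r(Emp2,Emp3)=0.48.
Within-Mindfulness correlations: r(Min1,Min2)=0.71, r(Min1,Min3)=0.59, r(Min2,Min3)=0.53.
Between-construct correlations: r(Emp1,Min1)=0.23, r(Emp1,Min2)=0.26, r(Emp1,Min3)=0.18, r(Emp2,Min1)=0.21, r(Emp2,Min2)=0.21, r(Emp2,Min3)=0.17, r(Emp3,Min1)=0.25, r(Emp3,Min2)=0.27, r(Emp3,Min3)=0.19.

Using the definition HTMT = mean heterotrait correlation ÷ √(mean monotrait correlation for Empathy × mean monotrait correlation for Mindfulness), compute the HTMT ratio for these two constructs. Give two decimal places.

0.41

Mean heterotrait r = 1.97/9 = 0.2189.
Mean within-Emp = 1.41/3 = 0.4700; mean within-Min = 1.83/3 = 0.6100.
Geometric mean = √(0.4700 × 0.6100) = 0.5354.
HTMT = 0.2189 / 0.5354 = 0.41.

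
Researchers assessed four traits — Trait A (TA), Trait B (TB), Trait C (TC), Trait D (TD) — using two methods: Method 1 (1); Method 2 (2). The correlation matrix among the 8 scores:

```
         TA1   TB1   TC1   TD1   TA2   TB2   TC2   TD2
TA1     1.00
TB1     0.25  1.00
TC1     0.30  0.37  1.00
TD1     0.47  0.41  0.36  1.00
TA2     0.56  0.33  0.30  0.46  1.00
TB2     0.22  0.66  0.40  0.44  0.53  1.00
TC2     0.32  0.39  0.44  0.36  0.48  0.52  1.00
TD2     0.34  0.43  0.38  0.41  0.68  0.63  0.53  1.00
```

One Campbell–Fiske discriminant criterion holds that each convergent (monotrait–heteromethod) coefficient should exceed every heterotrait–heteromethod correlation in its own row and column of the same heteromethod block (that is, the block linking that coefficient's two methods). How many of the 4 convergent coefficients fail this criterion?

Checking each validity diagonal entry against its comparison values:
TA (methods 1·2): 0.56 vs {0.22, 0.33, 0.32, 0.30, 0.34, 0.46} → pass.
TB (methods 1·2): 0.66 vs {0.33, 0.22, 0.39, 0.40, 0.43, 0.44} → pass.
TC (methods 1·2): 0.44 vs {0.30, 0.32, 0.40, 0.39, 0.38, 0.36} → pass.
TD (methods 1·2): 0.41 vs {0.46, 0.34, 0.44, 0.43, 0.36, 0.38} → fail.
1 of 4 fail.

1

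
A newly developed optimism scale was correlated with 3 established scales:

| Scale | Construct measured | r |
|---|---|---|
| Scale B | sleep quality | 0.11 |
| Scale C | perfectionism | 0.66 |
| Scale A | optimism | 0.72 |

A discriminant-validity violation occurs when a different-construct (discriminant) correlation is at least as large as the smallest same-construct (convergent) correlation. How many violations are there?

0

Convergent (same construct = optimism): Scale A.
Smallest convergent = 0.72. Discriminant values: 0.11, 0.66; count ≥ 0.72 → 0.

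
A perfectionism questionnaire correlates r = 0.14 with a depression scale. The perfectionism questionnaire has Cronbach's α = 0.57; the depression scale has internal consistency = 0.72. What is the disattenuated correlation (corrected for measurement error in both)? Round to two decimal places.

0.22

r_true = r_obs / √(r_xx · r_yy) = 0.14 / √(0.57 × 0.72) = 0.14 / √0.4104 = 0.14 / 0.6406 ≈ 0.22.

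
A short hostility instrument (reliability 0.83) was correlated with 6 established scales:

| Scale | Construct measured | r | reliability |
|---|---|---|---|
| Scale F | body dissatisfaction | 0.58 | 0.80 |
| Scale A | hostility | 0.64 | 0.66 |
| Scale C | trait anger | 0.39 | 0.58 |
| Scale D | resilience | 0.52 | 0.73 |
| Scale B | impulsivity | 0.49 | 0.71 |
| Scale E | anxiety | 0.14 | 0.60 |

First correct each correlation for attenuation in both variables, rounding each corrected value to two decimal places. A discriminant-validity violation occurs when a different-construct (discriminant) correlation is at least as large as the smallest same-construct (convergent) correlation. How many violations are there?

Disattenuated r (r / √(r_scale · r_new)):
  Scale F (disc): 0.58 / √(0.80·0.83) = 0.71
  Scale A (conv): 0.64 / √(0.66·0.83) = 0.86
  Scale C (disc): 0.39 / √(0.58·0.83) = 0.56
  Scale D (disc): 0.52 / √(0.73·0.83) = 0.67
  Scale B (disc): 0.49 / √(0.71·0.83) = 0.64
  Scale E (disc): 0.14 / √(0.60·0.83) = 0.20
Smallest convergent = 0.86. Discriminant values: 0.71, 0.56, 0.67, 0.64, 0.20; count ≥ 0.86 → 0.

0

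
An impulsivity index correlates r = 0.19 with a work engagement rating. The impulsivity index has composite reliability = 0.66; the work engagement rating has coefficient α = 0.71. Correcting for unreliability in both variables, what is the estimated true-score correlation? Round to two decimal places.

0.28

r_true = r_obs / √(r_xx · r_yy) = 0.19 / √(0.66 × 0.71) = 0.19 / √0.4686 = 0.19 / 0.6845 ≈ 0.28.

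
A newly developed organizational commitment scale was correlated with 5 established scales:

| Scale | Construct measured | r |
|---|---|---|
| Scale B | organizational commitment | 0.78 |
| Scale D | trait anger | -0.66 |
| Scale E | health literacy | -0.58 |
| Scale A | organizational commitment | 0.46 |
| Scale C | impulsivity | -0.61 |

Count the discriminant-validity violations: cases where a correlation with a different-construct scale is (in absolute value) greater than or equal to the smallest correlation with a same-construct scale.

Convergent (same construct = organizational commitment): Scale B, Scale A.
Smallest convergent = 0.46. Discriminant |r|: 0.66, 0.58, 0.61; count ≥ 0.46 → 3.

3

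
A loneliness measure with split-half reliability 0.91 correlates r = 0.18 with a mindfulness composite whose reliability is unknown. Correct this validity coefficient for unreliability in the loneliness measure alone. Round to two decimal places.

0.19

Single correction: r_c = r_obs / √r_xx = 0.18 / √0.91 = 0.18 / 0.9539 ≈ 0.19.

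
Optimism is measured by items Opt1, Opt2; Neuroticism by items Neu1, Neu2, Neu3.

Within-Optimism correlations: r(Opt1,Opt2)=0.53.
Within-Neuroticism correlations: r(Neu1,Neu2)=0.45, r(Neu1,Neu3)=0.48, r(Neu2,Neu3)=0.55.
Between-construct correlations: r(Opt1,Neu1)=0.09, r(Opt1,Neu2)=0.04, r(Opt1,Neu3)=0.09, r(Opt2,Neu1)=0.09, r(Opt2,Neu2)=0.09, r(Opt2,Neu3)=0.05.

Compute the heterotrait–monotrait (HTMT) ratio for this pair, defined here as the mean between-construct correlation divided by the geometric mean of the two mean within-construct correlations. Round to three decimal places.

0.147

Mean heterotrait r = 0.45/6 = 0.0750.
Mean within-Opt = 0.53/1 = 0.5300; mean within-Neu = 1.48/3 = 0.4933.
Geometric mean = √(0.5300 × 0.4933) = 0.5113.
HTMT = 0.0750 / 0.5113 = 0.147.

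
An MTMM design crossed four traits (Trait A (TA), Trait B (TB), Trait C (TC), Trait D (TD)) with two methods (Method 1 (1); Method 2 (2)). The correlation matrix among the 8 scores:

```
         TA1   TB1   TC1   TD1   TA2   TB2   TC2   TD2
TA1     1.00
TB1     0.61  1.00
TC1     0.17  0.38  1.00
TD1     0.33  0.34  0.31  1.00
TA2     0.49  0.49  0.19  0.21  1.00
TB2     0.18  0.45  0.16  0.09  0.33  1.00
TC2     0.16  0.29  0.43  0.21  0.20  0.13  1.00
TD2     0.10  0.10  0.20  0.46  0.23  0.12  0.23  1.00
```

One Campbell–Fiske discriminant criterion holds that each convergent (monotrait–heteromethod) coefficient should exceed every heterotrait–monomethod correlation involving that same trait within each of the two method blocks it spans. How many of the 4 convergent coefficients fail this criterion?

Each convergent coefficient versus the relevant comparison correlations:
TA (methods 1·2): 0.49 vs {0.61, 0.33, 0.17, 0.20, 0.33, 0.23} → fail.
TB (methods 1·2): 0.45 vs {0.61, 0.33, 0.38, 0.13, 0.34, 0.12} → fail.
TC (methods 1·2): 0.43 vs {0.17, 0.20, 0.38, 0.13, 0.31, 0.23} → pass.
TD (methods 1·2): 0.46 vs {0.33, 0.23, 0.34, 0.12, 0.31, 0.23} → pass.
2 of 4 fail.

2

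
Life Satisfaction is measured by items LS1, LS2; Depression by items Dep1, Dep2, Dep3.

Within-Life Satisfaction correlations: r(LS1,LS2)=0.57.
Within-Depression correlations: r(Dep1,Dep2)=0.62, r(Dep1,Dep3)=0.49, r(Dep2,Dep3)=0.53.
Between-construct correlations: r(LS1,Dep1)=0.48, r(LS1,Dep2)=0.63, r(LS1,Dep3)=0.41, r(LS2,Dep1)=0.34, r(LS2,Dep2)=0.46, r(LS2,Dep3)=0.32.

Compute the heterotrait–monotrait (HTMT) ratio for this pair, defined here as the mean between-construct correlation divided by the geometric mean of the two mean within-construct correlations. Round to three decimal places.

0.788

Mean heterotrait r = 2.64/6 = 0.4400.
Mean within-LS = 0.57/1 = 0.5700; mean within-Dep = 1.64/3 = 0.5467.
Geometric mean = √(0.5700 × 0.5467) = 0.5582.
HTMT = 0.4400 / 0.5582 = 0.788.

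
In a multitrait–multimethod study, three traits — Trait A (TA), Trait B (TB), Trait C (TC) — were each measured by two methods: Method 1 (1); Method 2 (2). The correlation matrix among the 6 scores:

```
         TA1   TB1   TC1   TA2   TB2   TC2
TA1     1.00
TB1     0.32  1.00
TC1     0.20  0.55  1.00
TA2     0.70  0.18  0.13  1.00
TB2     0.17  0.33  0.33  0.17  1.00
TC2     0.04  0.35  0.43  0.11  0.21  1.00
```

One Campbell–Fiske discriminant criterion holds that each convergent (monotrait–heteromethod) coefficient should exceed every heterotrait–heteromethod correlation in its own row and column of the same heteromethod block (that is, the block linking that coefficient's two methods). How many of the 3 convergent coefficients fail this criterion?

1

Convergent coefficients and their comparison sets:
TA (methods 1·2): 0.70 vs {0.17, 0.18, 0.04, 0.13} → pass.
TB (methods 1·2): 0.33 vs {0.18, 0.17, 0.35, 0.33} → fail.
TC (methods 1·2): 0.43 vs {0.13, 0.04, 0.33, 0.35} → pass.
1 of 3 fail.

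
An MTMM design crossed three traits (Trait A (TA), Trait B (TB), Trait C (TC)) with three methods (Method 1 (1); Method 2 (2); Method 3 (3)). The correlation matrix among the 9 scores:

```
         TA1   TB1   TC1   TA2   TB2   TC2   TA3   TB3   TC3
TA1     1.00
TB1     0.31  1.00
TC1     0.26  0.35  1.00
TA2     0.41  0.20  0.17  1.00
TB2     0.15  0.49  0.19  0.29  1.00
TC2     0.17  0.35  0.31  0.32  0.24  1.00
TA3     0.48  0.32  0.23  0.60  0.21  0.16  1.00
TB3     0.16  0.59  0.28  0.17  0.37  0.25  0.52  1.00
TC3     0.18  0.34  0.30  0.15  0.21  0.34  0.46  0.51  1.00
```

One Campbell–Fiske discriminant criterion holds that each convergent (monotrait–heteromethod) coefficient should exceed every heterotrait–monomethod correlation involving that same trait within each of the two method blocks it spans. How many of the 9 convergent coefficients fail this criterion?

Checking each validity diagonal entry against its comparison values:
TA (methods 1·2): 0.41 vs {0.31, 0.29, 0.26, 0.32} → pass.
TA (methods 1·3): 0.48 vs {0.31, 0.52, 0.26, 0.46} → fail.
TA (methods 2·3): 0.60 vs {0.29, 0.52, 0.32, 0.46} → pass.
TB (methods 1·2): 0.49 vs {0.31, 0.29, 0.35, 0.24} → pass.
TB (methods 1·3): 0.59 vs {0.31, 0.52, 0.35, 0.51} → pass.
TB (methods 2·3): 0.37 vs {0.29, 0.52, 0.24, 0.51} → fail.
TC (methods 1·2): 0.31 vs {0.26, 0.32, 0.35, 0.24} → fail.
TC (methods 1·3): 0.30 vs {0.26, 0.46, 0.35, 0.51} → fail.
TC (methods 2·3): 0.34 vs {0.32, 0.46, 0.24, 0.51} → fail.
5 of 9 fail.

5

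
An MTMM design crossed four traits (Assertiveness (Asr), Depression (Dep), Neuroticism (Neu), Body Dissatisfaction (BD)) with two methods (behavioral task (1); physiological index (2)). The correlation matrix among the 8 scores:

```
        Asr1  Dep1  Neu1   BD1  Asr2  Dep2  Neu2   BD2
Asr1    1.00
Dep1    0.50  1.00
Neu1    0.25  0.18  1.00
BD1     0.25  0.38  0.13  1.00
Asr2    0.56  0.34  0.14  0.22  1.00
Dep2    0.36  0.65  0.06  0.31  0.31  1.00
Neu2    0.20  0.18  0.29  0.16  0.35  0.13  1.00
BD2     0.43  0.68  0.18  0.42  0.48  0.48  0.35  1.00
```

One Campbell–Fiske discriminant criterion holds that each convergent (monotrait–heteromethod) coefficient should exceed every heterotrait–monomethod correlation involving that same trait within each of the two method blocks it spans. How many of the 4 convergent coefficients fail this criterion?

2

Checking each validity diagonal entry against its comparison values:
Asr (methods 1·2): 0.56 vs {0.50, 0.31, 0.25, 0.35, 0.25, 0.48} → pass.
Dep (methods 1·2): 0.65 vs {0.50, 0.31, 0.18, 0.13, 0.38, 0.48} → pass.
Neu (methods 1·2): 0.29 vs {0.25, 0.35, 0.18, 0.13, 0.13, 0.35} → fail.
BD (methods 1·2): 0.42 vs {0.25, 0.48, 0.38, 0.48, 0.13, 0.35} → fail.
2 of 4 fail.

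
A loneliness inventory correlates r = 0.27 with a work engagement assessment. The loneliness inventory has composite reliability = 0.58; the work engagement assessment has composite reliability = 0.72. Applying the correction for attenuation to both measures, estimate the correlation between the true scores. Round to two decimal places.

0.42

r_true = r_obs / √(r_xx · r_yy) = 0.27 / √(0.58 × 0.72) = 0.27 / √0.4176 = 0.27 / 0.6462 ≈ 0.42.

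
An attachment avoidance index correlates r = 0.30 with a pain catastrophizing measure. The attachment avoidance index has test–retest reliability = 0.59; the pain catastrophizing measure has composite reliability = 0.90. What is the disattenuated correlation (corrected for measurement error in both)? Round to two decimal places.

r_true = r_obs / √(r_xx · r_yy) = 0.30 / √(0.59 × 0.90) = 0.30 / √0.5310 = 0.30 / 0.7287 ≈ 0.41.

0.41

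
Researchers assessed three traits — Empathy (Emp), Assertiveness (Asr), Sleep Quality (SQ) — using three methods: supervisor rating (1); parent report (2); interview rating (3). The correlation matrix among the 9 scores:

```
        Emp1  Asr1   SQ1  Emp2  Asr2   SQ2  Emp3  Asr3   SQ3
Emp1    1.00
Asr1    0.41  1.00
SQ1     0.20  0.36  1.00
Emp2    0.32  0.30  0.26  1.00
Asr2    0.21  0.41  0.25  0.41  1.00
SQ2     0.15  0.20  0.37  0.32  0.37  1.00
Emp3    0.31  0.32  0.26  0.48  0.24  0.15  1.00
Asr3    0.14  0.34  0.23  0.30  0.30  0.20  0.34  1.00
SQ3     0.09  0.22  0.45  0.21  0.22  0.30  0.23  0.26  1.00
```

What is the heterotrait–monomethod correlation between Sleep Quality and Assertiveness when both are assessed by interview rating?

Different traits, same method: r(SQ3, Asr3) = 0.26.

0.26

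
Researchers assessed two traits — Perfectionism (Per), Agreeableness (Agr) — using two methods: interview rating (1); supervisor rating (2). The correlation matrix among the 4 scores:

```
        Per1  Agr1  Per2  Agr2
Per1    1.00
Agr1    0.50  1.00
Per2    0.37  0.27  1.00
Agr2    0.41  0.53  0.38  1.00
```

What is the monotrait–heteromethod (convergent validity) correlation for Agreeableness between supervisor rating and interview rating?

Same trait (Agr), different methods: r(Agr2, Agr1) = 0.53.

0.53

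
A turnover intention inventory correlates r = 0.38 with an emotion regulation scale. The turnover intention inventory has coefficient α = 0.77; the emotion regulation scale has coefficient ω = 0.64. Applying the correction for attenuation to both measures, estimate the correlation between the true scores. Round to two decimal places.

0.54

r_true = r_obs / √(r_xx · r_yy) = 0.38 / √(0.77 × 0.64) = 0.38 / √0.4928 = 0.38 / 0.7020 ≈ 0.54.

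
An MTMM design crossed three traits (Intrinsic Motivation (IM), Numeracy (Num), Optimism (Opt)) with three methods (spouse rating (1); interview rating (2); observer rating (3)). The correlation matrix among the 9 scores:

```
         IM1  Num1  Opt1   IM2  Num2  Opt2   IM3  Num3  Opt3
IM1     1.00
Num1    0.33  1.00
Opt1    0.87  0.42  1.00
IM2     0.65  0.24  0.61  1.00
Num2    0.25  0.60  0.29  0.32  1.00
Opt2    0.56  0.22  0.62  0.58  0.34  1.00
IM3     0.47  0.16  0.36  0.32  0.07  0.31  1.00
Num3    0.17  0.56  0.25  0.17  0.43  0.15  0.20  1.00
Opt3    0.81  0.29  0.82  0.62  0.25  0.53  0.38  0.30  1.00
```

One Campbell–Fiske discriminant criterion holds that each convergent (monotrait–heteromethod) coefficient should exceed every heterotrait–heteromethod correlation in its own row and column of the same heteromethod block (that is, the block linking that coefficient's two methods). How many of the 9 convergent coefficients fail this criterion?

3

Checking each validity diagonal entry against its comparison values:
IM (methods 1·2): 0.65 vs {0.25, 0.24, 0.56, 0.61} → pass.
IM (methods 1·3): 0.47 vs {0.17, 0.16, 0.81, 0.36} → fail.
IM (methods 2·3): 0.32 vs {0.17, 0.07, 0.62, 0.31} → fail.
Num (methods 1·2): 0.60 vs {0.24, 0.25, 0.22, 0.29} → pass.
Num (methods 1·3): 0.56 vs {0.16, 0.17, 0.29, 0.25} → pass.
Num (methods 2·3): 0.43 vs {0.07, 0.17, 0.25, 0.15} → pass.
Opt (methods 1·2): 0.62 vs {0.61, 0.56, 0.29, 0.22} → pass.
Opt (methods 1·3): 0.82 vs {0.36, 0.81, 0.25, 0.29} → pass.
Opt (methods 2·3): 0.53 vs {0.31, 0.62, 0.15, 0.25} → fail.
3 of 9 fail.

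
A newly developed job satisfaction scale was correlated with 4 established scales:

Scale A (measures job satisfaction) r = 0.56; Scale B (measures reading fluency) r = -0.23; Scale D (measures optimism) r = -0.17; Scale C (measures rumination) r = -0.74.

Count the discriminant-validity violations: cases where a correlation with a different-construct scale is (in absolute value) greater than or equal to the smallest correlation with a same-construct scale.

1

Convergent (same construct = job satisfaction): Scale A.
Smallest convergent = 0.56. Discriminant |r|: 0.23, 0.17, 0.74; count ≥ 0.56 → 1.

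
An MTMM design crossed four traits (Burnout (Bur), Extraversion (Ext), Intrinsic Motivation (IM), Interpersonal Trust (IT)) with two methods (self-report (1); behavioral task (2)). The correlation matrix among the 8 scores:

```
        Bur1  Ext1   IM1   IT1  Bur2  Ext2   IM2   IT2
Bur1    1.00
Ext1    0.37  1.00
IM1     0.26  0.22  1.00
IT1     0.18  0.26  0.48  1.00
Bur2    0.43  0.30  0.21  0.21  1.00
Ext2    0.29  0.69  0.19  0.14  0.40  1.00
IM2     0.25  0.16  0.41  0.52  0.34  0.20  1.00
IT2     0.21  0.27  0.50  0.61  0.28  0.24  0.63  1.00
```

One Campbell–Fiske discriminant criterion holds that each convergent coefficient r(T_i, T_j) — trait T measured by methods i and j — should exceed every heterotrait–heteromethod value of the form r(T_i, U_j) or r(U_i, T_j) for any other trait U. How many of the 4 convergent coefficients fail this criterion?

Each convergent coefficient versus the relevant comparison correlations:
Bur (methods 1·2): 0.43 vs {0.29, 0.30, 0.25, 0.21, 0.21, 0.21} → pass.
Ext (methods 1·2): 0.69 vs {0.30, 0.29, 0.16, 0.19, 0.27, 0.14} → pass.
IM (methods 1·2): 0.41 vs {0.21, 0.25, 0.19, 0.16, 0.50, 0.52} → fail.
IT (methods 1·2): 0.61 vs {0.21, 0.21, 0.14, 0.27, 0.52, 0.50} → pass.
1 of 4 fail.

1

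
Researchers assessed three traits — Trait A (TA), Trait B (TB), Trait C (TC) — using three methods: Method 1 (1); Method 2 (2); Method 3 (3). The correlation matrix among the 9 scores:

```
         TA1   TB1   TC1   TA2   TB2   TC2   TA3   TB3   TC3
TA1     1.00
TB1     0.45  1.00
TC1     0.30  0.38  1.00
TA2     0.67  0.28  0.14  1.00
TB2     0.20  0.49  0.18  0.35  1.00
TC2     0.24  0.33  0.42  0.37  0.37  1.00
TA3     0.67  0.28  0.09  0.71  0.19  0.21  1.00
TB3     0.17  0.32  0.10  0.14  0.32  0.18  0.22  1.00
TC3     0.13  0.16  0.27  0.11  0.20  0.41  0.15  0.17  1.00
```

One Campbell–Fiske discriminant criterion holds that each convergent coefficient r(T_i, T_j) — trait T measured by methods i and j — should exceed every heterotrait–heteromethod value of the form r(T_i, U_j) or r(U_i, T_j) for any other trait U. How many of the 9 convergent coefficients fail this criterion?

Checking each validity diagonal entry against its comparison values:
TA (methods 1·2): 0.67 vs {0.20, 0.28, 0.24, 0.14} → pass.
TA (methods 1·3): 0.67 vs {0.17, 0.28, 0.13, 0.09} → pass.
TA (methods 2·3): 0.71 vs {0.14, 0.19, 0.11, 0.21} → pass.
TB (methods 1·2): 0.49 vs {0.28, 0.20, 0.33, 0.18} → pass.
TB (methods 1·3): 0.32 vs {0.28, 0.17, 0.16, 0.10} → pass.
TB (methods 2·3): 0.32 vs {0.19, 0.14, 0.20, 0.18} → pass.
TC (methods 1·2): 0.42 vs {0.14, 0.24, 0.18, 0.33} → pass.
TC (methods 1·3): 0.27 vs {0.09, 0.13, 0.10, 0.16} → pass.
TC (methods 2·3): 0.41 vs {0.21, 0.11, 0.18, 0.20} → pass.
0 of 9 fail.

0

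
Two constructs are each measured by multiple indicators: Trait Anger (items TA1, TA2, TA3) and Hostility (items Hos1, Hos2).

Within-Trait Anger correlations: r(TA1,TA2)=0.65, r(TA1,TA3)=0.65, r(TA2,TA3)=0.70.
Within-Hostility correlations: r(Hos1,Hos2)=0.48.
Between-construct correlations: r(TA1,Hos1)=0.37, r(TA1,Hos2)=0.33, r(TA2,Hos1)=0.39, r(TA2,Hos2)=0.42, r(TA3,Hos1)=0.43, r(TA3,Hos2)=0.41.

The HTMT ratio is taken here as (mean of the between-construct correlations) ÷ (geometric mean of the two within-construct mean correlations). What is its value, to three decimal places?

Mean between = 2.35/6 = 0.3917.
Mean within-TA = 2.00/3 = 0.6667; mean within-Hos = 0.48/1 = 0.4800.
Geometric mean = √(0.6667 × 0.4800) = 0.5657.
HTMT = 0.3917 / 0.5657 = 0.692.

0.692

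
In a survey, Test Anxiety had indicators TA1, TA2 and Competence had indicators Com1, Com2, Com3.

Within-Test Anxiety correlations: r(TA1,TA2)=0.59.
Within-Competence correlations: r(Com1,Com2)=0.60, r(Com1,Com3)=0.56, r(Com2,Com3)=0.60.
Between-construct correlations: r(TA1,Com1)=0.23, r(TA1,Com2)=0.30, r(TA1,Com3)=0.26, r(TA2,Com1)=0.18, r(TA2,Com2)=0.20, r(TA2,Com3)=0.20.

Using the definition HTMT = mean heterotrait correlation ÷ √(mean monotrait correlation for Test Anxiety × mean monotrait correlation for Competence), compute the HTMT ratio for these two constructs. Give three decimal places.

Between-construct mean = 1.37/6 = 0.2283.
Mean within-TA = 0.59/1 = 0.5900; mean within-Com = 1.76/3 = 0.5867.
Geometric mean = √(0.5900 × 0.5867) = 0.5883.
HTMT = 0.2283 / 0.5883 = 0.388.

0.388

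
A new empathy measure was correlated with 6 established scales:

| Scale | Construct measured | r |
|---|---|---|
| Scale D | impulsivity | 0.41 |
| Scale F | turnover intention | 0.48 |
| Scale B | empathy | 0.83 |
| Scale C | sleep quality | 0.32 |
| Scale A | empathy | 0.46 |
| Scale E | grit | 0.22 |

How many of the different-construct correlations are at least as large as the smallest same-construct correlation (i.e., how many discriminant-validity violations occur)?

1

Convergent (same construct = empathy): Scale B, Scale A.
Smallest convergent = 0.46. Discriminant values: 0.41, 0.48, 0.32, 0.22; count ≥ 0.46 → 1.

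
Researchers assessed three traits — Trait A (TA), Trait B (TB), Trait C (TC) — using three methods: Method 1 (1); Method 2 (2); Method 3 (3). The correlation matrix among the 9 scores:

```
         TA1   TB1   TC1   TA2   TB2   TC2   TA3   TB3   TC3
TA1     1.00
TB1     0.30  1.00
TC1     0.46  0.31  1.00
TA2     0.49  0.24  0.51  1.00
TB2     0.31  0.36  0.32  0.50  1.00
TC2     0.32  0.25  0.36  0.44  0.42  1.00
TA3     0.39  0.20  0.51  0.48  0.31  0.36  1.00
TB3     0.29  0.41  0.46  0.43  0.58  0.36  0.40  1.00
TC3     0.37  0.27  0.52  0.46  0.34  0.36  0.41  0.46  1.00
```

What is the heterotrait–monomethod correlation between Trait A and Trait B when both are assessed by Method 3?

Different traits, same method: r(TA3, TB3) = 0.40.

0.40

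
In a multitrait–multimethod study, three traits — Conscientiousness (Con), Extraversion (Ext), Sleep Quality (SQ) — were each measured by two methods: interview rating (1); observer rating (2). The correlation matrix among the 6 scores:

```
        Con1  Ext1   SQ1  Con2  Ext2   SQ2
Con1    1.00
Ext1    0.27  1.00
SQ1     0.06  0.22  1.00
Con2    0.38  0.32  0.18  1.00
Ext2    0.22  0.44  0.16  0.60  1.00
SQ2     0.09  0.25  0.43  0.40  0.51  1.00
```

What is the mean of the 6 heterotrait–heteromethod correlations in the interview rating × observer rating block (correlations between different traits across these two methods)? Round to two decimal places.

0.20

HTHM values (method 1 × method 2): 0.22, 0.09, 0.32, 0.25, 0.18, 0.16; mean = 1.22/6 = 0.20.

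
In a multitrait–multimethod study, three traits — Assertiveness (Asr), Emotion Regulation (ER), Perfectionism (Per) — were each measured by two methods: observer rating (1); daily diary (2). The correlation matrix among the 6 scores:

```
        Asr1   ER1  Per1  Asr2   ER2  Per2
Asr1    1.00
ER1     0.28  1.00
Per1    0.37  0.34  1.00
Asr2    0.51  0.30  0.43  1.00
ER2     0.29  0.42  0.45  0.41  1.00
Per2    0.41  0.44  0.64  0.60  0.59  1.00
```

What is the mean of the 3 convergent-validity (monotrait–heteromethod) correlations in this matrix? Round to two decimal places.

0.52

Convergent values: 0.51, 0.42, 0.64; mean = 1.57/3 = 0.52.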